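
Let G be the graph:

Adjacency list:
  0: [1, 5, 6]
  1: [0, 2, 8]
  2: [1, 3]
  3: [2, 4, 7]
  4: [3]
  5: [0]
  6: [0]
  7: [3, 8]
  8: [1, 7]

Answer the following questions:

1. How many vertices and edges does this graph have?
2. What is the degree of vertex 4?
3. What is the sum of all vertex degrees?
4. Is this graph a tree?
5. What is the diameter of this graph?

Count: 9 vertices, 9 edges.
Vertex 4 has neighbors [3], degree = 1.
Handshaking lemma: 2 * 9 = 18.
A tree on 9 vertices has 8 edges. This graph has 9 edges (1 extra). Not a tree.
Diameter (longest shortest path) = 5.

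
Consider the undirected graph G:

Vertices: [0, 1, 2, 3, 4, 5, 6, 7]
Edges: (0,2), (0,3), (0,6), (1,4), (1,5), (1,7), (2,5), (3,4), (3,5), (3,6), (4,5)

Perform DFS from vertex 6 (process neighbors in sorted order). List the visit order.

DFS from vertex 6 (neighbors processed in ascending order):
Visit order: 6, 0, 2, 5, 1, 4, 3, 7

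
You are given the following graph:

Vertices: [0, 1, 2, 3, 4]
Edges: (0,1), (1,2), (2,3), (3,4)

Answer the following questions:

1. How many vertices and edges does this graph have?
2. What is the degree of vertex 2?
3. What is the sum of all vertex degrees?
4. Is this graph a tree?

Count: 5 vertices, 4 edges.
Vertex 2 has neighbors [1, 3], degree = 2.
Handshaking lemma: 2 * 4 = 8.
A graph is a tree iff it is connected and has exactly n-1 edges. This graph is connected (all 5 vertices in one component) and has 5-1 = 4 edges. It is a tree.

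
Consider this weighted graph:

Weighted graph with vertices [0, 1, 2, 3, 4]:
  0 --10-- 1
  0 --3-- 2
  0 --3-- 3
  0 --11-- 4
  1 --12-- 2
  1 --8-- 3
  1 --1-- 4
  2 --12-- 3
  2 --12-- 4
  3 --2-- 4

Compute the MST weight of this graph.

Applying Kruskal's algorithm (sort edges by weight, add if no cycle):
  Add (1,4) w=1
  Add (3,4) w=2
  Add (0,2) w=3
  Add (0,3) w=3
  Skip (1,3) w=8 (creates cycle)
  Skip (0,1) w=10 (creates cycle)
  Skip (0,4) w=11 (creates cycle)
  Skip (1,2) w=12 (creates cycle)
  Skip (2,4) w=12 (creates cycle)
  Skip (2,3) w=12 (creates cycle)
MST weight = 9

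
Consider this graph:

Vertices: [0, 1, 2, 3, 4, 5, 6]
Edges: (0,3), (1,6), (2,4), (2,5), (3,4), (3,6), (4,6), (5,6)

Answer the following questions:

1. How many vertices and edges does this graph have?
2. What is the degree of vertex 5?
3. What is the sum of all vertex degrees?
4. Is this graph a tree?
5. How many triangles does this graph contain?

Count: 7 vertices, 8 edges.
Vertex 5 has neighbors [2, 6], degree = 2.
Handshaking lemma: 2 * 8 = 16.
A tree on 7 vertices has 6 edges. This graph has 8 edges (2 extra). Not a tree.
Number of triangles = 1.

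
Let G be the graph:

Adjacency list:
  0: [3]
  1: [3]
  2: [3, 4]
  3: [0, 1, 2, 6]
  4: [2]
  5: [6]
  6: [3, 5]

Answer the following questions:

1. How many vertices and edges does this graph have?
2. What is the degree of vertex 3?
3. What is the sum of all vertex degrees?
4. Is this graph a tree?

Count: 7 vertices, 6 edges.
Vertex 3 has neighbors [0, 1, 2, 6], degree = 4.
Handshaking lemma: 2 * 6 = 12.
A graph is a tree iff it is connected and has exactly n-1 edges. This graph is connected (all 7 vertices in one component) and has 7-1 = 6 edges. It is a tree.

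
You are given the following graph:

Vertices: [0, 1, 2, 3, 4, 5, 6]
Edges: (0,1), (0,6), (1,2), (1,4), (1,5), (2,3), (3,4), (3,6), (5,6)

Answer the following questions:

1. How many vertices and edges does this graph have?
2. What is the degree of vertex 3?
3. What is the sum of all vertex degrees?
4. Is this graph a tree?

Count: 7 vertices, 9 edges.
Vertex 3 has neighbors [2, 4, 6], degree = 3.
Handshaking lemma: 2 * 9 = 18.
A tree on 7 vertices has 6 edges. This graph has 9 edges (3 extra). Not a tree.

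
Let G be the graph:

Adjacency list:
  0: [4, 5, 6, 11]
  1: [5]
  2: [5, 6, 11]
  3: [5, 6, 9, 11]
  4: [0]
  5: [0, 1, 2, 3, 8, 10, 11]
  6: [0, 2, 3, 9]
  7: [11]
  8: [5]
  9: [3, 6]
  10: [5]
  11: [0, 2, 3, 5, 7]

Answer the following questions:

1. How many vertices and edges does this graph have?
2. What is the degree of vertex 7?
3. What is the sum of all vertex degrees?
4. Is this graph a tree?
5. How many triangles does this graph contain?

Count: 12 vertices, 17 edges.
Vertex 7 has neighbors [11], degree = 1.
Handshaking lemma: 2 * 17 = 34.
A tree on 12 vertices has 11 edges. This graph has 17 edges (6 extra). Not a tree.
Number of triangles = 4.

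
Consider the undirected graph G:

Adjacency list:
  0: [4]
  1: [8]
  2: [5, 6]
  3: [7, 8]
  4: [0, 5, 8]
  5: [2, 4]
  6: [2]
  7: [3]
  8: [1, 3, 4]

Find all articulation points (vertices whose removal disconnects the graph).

An articulation point is a vertex whose removal disconnects the graph.
Articulation points: [2, 3, 4, 5, 8]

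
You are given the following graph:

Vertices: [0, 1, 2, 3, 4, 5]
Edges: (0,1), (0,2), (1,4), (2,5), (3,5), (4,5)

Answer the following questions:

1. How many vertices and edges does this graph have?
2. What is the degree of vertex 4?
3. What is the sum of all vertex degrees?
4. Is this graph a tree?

Count: 6 vertices, 6 edges.
Vertex 4 has neighbors [1, 5], degree = 2.
Handshaking lemma: 2 * 6 = 12.
A tree on 6 vertices has 5 edges. This graph has 6 edges (1 extra). Not a tree.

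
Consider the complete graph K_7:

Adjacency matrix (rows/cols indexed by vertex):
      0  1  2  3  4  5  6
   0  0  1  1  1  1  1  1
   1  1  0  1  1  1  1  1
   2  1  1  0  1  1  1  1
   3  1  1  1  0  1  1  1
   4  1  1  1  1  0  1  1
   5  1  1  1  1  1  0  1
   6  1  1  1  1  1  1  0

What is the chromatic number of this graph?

In K_7, every vertex is adjacent to every other vertex.
Each vertex needs a unique color.
Chromatic number = 7.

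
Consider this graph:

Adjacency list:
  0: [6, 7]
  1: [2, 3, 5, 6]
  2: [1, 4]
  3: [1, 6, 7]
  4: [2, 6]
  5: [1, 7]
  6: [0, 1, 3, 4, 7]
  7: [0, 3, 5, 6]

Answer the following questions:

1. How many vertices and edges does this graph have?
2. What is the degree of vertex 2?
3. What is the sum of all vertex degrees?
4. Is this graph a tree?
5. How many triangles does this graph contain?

Count: 8 vertices, 12 edges.
Vertex 2 has neighbors [1, 4], degree = 2.
Handshaking lemma: 2 * 12 = 24.
A tree on 8 vertices has 7 edges. This graph has 12 edges (5 extra). Not a tree.
Number of triangles = 3.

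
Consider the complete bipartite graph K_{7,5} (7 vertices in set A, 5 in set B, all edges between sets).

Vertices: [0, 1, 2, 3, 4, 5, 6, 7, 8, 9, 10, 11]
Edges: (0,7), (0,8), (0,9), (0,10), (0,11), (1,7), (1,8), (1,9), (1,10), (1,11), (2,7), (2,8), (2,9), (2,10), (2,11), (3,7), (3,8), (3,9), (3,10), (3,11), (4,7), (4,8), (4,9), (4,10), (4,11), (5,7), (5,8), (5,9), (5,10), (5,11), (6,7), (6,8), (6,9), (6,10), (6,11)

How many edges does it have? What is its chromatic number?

K_{7,5} has 7 * 5 = 35 edges.
Bipartite graphs have chromatic number 2 (color each partition differently).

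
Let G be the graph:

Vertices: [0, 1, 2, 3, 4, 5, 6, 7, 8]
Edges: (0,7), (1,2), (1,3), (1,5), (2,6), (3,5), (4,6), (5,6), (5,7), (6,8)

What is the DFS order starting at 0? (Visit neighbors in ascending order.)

DFS from vertex 0 (neighbors processed in ascending order):
Visit order: 0, 7, 5, 1, 2, 6, 4, 8, 3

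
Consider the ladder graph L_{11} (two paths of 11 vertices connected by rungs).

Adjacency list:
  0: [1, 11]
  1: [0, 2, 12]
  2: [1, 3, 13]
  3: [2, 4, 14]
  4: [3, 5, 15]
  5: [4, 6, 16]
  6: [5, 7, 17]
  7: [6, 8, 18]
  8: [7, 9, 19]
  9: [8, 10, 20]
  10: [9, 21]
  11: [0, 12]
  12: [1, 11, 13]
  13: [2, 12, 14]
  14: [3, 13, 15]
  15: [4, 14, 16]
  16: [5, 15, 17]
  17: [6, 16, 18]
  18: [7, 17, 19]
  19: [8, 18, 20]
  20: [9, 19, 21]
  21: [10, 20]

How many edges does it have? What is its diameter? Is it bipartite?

Ladder graph L_{11}: 11 rungs + 2 * (11-1) path edges = 11 + 20 = 31 edges.
Diameter = 11.
Ladder graphs are bipartite (alternating coloring along each path).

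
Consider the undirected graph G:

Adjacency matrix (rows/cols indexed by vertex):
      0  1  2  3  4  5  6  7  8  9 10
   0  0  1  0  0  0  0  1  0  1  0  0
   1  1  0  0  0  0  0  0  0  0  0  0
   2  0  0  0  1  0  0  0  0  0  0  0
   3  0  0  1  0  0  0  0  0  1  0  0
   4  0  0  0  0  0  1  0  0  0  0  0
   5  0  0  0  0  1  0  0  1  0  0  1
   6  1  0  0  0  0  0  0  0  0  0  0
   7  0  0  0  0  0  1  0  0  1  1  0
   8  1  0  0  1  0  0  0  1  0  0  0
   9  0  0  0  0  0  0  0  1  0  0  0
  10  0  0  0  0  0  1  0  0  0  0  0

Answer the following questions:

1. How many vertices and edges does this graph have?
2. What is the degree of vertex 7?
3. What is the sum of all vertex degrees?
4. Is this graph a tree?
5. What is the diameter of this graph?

Count: 11 vertices, 10 edges.
Vertex 7 has neighbors [5, 8, 9], degree = 3.
Handshaking lemma: 2 * 10 = 20.
A graph is a tree iff it is connected and has exactly n-1 edges. This graph is connected (all 11 vertices in one component) and has 11-1 = 10 edges. It is a tree.
Diameter (longest shortest path) = 5.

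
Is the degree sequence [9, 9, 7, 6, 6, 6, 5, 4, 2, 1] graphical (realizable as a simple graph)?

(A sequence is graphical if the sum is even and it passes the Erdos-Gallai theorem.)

Sum of degrees = 55. Sum is odd, so the sequence is NOT graphical.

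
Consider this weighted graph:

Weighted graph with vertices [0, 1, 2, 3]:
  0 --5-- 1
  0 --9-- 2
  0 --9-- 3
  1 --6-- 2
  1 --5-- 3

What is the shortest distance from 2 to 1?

Using Dijkstra's algorithm from vertex 2:
Shortest path: 2 -> 1
Total weight: 6 = 6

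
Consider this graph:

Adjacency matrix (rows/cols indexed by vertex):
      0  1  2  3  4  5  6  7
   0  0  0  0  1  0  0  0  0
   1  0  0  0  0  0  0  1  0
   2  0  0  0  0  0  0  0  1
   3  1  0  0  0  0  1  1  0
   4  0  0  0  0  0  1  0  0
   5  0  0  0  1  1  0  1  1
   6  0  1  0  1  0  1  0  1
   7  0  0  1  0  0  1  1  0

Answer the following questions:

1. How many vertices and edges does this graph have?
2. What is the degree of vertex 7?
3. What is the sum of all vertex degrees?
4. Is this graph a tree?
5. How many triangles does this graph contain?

Count: 8 vertices, 9 edges.
Vertex 7 has neighbors [2, 5, 6], degree = 3.
Handshaking lemma: 2 * 9 = 18.
A tree on 8 vertices has 7 edges. This graph has 9 edges (2 extra). Not a tree.
Number of triangles = 2.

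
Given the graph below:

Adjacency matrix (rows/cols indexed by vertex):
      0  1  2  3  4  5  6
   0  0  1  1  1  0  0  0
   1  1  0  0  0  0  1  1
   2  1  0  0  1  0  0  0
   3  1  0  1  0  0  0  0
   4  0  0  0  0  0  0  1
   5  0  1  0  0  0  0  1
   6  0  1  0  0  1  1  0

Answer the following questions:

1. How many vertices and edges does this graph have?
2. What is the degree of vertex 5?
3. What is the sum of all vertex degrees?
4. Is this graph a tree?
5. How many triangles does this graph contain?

Count: 7 vertices, 8 edges.
Vertex 5 has neighbors [1, 6], degree = 2.
Handshaking lemma: 2 * 8 = 16.
A tree on 7 vertices has 6 edges. This graph has 8 edges (2 extra). Not a tree.
Number of triangles = 2.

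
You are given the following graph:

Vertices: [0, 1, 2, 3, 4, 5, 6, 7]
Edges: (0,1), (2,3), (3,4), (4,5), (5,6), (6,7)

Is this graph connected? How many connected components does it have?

Checking connectivity: the graph has 2 connected component(s).
Components: [[0, 1], [2, 3, 4, 5, 6, 7]]. The graph is NOT connected.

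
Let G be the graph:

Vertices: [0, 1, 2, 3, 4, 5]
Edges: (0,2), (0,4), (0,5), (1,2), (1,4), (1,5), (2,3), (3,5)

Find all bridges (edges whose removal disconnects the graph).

No bridges found. The graph is 2-edge-connected (no single edge removal disconnects it).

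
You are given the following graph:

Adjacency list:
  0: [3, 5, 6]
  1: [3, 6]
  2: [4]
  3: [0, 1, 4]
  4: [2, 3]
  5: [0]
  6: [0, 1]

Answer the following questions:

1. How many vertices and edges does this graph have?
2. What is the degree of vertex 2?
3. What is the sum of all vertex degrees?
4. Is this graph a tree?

Count: 7 vertices, 7 edges.
Vertex 2 has neighbors [4], degree = 1.
Handshaking lemma: 2 * 7 = 14.
A tree on 7 vertices has 6 edges. This graph has 7 edges (1 extra). Not a tree.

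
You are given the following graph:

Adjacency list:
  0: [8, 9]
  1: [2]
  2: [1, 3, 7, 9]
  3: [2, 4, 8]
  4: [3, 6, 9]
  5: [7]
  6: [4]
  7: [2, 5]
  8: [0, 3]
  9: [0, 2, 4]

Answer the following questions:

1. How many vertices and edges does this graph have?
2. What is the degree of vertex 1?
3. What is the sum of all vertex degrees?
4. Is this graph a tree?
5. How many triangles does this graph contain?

Count: 10 vertices, 11 edges.
Vertex 1 has neighbors [2], degree = 1.
Handshaking lemma: 2 * 11 = 22.
A tree on 10 vertices has 9 edges. This graph has 11 edges (2 extra). Not a tree.
Number of triangles = 0.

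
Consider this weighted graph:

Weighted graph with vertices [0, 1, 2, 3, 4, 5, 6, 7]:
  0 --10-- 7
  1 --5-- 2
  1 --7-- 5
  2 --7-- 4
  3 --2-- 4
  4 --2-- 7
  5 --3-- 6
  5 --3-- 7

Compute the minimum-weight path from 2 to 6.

Using Dijkstra's algorithm from vertex 2:
Shortest path: 2 -> 1 -> 5 -> 6
Total weight: 5 + 7 + 3 = 15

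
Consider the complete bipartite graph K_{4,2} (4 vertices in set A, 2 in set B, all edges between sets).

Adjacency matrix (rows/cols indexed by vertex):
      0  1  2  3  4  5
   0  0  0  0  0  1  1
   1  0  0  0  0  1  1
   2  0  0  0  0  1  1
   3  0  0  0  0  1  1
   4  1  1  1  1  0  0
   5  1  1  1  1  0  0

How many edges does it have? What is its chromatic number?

K_{4,2} has 4 * 2 = 8 edges.
Bipartite graphs have chromatic number 2 (color each partition differently).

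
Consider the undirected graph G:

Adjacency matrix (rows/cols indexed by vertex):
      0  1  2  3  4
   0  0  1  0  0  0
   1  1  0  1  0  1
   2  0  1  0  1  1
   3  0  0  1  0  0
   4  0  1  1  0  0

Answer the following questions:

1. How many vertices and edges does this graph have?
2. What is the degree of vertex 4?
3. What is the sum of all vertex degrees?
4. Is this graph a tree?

Count: 5 vertices, 5 edges.
Vertex 4 has neighbors [1, 2], degree = 2.
Handshaking lemma: 2 * 5 = 10.
A tree on 5 vertices has 4 edges. This graph has 5 edges (1 extra). Not a tree.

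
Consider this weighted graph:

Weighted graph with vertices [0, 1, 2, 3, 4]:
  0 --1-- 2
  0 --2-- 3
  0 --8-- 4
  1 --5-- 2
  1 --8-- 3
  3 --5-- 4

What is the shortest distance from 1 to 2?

Using Dijkstra's algorithm from vertex 1:
Shortest path: 1 -> 2
Total weight: 5 = 5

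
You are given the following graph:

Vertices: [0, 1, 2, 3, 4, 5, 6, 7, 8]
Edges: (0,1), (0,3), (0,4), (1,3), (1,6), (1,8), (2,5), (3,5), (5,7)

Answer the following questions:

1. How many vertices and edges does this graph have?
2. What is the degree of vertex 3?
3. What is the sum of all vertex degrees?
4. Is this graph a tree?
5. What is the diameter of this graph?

Count: 9 vertices, 9 edges.
Vertex 3 has neighbors [0, 1, 5], degree = 3.
Handshaking lemma: 2 * 9 = 18.
A tree on 9 vertices has 8 edges. This graph has 9 edges (1 extra). Not a tree.
Diameter (longest shortest path) = 4.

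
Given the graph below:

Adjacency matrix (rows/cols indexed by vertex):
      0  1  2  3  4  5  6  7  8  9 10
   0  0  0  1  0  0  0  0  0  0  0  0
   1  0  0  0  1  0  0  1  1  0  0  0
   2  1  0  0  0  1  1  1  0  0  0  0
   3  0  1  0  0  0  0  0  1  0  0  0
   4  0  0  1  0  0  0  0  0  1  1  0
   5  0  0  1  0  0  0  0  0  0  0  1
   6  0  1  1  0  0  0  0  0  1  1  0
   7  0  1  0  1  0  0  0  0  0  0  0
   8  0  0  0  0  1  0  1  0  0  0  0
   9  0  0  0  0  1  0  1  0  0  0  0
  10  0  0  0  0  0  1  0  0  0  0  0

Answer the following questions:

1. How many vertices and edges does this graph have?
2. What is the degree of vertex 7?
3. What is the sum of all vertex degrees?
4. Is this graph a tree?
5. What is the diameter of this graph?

Count: 11 vertices, 13 edges.
Vertex 7 has neighbors [1, 3], degree = 2.
Handshaking lemma: 2 * 13 = 26.
A tree on 11 vertices has 10 edges. This graph has 13 edges (3 extra). Not a tree.
Diameter (longest shortest path) = 5.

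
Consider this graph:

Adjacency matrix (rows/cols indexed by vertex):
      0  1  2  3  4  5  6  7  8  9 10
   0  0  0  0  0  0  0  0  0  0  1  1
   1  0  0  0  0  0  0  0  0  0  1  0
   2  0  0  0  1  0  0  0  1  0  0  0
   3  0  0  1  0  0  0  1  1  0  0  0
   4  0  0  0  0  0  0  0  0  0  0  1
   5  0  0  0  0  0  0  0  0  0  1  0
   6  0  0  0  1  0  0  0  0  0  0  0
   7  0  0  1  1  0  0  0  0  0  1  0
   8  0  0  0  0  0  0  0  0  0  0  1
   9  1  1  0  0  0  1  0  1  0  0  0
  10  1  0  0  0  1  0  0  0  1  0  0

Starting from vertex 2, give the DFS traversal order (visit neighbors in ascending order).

DFS from vertex 2 (neighbors processed in ascending order):
Visit order: 2, 3, 6, 7, 9, 0, 10, 4, 8, 1, 5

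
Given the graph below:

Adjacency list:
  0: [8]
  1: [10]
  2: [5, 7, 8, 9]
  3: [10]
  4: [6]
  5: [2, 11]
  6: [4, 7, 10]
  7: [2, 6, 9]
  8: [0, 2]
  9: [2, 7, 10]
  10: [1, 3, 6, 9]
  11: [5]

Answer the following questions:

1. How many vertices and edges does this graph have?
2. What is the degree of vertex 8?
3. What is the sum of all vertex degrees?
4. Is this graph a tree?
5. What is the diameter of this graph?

Count: 12 vertices, 13 edges.
Vertex 8 has neighbors [0, 2], degree = 2.
Handshaking lemma: 2 * 13 = 26.
A tree on 12 vertices has 11 edges. This graph has 13 edges (2 extra). Not a tree.
Diameter (longest shortest path) = 5.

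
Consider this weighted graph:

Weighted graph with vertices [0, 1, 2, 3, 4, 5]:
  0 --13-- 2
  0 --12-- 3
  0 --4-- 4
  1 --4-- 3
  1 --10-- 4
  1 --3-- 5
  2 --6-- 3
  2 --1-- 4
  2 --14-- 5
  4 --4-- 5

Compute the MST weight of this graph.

Applying Kruskal's algorithm (sort edges by weight, add if no cycle):
  Add (2,4) w=1
  Add (1,5) w=3
  Add (0,4) w=4
  Add (1,3) w=4
  Add (4,5) w=4
  Skip (2,3) w=6 (creates cycle)
  Skip (1,4) w=10 (creates cycle)
  Skip (0,3) w=12 (creates cycle)
  Skip (0,2) w=13 (creates cycle)
  Skip (2,5) w=14 (creates cycle)
MST weight = 16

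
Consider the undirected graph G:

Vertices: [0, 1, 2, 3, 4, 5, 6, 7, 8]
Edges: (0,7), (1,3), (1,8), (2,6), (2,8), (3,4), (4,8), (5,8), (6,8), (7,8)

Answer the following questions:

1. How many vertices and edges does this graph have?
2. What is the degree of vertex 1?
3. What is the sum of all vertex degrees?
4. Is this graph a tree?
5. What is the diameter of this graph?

Count: 9 vertices, 10 edges.
Vertex 1 has neighbors [3, 8], degree = 2.
Handshaking lemma: 2 * 10 = 20.
A tree on 9 vertices has 8 edges. This graph has 10 edges (2 extra). Not a tree.
Diameter (longest shortest path) = 4.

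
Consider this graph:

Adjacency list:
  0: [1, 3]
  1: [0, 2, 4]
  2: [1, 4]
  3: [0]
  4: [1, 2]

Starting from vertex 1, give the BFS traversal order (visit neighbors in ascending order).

BFS from vertex 1 (neighbors processed in ascending order):
Visit order: 1, 0, 2, 4, 3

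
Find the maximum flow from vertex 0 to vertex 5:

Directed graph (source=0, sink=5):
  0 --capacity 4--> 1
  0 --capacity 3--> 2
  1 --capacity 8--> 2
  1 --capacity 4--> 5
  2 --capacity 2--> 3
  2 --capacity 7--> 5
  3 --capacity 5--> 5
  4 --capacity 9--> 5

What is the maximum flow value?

Computing max flow:
  Flow on (0->1): 4/4
  Flow on (0->2): 3/3
  Flow on (1->5): 4/4
  Flow on (2->5): 3/7
Maximum flow = 7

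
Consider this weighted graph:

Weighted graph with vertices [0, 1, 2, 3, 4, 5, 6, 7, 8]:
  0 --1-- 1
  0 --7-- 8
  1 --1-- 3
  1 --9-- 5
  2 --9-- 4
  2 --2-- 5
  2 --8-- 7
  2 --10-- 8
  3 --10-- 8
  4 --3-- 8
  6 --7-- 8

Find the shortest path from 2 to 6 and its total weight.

Using Dijkstra's algorithm from vertex 2:
Shortest path: 2 -> 8 -> 6
Total weight: 10 + 7 = 17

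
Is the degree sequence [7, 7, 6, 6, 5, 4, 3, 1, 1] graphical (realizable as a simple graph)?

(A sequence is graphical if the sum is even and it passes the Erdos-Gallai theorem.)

Sum of degrees = 40. Sum is even but fails Erdos-Gallai. The sequence is NOT graphical.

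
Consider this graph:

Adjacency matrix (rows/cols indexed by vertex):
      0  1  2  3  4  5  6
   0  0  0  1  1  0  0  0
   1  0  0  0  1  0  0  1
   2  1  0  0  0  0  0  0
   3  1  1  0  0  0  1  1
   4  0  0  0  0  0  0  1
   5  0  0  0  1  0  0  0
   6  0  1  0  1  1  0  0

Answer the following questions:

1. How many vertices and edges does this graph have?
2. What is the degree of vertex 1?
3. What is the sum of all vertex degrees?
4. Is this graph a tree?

Count: 7 vertices, 7 edges.
Vertex 1 has neighbors [3, 6], degree = 2.
Handshaking lemma: 2 * 7 = 14.
A tree on 7 vertices has 6 edges. This graph has 7 edges (1 extra). Not a tree.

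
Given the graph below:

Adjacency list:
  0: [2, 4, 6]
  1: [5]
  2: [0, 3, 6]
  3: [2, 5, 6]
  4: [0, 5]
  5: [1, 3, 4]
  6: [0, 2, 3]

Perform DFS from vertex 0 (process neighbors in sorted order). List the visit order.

DFS from vertex 0 (neighbors processed in ascending order):
Visit order: 0, 2, 3, 5, 1, 4, 6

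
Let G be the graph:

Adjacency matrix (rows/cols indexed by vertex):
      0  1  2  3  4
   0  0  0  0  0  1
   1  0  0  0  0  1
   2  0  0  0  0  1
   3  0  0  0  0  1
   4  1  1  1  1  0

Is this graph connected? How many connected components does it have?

Checking connectivity: the graph has 1 connected component(s).
All vertices are reachable from each other. The graph IS connected.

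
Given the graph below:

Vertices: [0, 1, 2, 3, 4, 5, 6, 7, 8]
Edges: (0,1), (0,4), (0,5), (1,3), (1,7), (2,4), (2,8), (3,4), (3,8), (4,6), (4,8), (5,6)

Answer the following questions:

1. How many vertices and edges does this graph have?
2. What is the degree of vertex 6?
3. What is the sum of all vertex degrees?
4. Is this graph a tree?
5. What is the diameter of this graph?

Count: 9 vertices, 12 edges.
Vertex 6 has neighbors [4, 5], degree = 2.
Handshaking lemma: 2 * 12 = 24.
A tree on 9 vertices has 8 edges. This graph has 12 edges (4 extra). Not a tree.
Diameter (longest shortest path) = 4.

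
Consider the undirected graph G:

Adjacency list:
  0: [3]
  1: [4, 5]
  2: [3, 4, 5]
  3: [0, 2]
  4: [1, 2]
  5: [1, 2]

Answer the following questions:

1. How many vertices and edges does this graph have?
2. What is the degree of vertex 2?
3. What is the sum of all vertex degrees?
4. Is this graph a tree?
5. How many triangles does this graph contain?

Count: 6 vertices, 6 edges.
Vertex 2 has neighbors [3, 4, 5], degree = 3.
Handshaking lemma: 2 * 6 = 12.
A tree on 6 vertices has 5 edges. This graph has 6 edges (1 extra). Not a tree.
Number of triangles = 0.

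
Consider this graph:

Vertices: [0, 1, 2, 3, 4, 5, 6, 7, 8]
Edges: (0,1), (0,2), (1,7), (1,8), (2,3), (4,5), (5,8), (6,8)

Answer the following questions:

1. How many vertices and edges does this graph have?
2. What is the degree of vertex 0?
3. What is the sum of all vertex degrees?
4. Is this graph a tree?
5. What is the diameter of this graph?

Count: 9 vertices, 8 edges.
Vertex 0 has neighbors [1, 2], degree = 2.
Handshaking lemma: 2 * 8 = 16.
A graph is a tree iff it is connected and has exactly n-1 edges. This graph is connected (all 9 vertices in one component) and has 9-1 = 8 edges. It is a tree.
Diameter (longest shortest path) = 6.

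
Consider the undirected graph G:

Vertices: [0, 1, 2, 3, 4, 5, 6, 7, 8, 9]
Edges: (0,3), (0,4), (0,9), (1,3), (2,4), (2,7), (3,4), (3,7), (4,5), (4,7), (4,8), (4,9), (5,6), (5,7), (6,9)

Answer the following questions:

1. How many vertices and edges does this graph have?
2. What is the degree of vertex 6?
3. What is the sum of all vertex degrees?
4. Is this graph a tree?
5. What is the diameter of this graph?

Count: 10 vertices, 15 edges.
Vertex 6 has neighbors [5, 9], degree = 2.
Handshaking lemma: 2 * 15 = 30.
A tree on 10 vertices has 9 edges. This graph has 15 edges (6 extra). Not a tree.
Diameter (longest shortest path) = 4.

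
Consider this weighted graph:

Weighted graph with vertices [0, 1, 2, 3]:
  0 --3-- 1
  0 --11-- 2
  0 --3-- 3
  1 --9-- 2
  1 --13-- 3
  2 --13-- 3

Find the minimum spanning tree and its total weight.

Applying Kruskal's algorithm (sort edges by weight, add if no cycle):
  Add (0,1) w=3
  Add (0,3) w=3
  Add (1,2) w=9
  Skip (0,2) w=11 (creates cycle)
  Skip (1,3) w=13 (creates cycle)
  Skip (2,3) w=13 (creates cycle)
MST weight = 15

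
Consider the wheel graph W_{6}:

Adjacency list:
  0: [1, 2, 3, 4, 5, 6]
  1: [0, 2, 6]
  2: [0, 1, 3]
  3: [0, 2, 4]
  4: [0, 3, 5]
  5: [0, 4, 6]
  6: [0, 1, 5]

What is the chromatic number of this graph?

W_{6} = C_{6} plus a hub adjacent to every cycle vertex.
The outer cycle needs 2 colors (even cycle); the hub is adjacent to all of them so needs a fresh color.
Chromatic number = 2 + 1 = 3.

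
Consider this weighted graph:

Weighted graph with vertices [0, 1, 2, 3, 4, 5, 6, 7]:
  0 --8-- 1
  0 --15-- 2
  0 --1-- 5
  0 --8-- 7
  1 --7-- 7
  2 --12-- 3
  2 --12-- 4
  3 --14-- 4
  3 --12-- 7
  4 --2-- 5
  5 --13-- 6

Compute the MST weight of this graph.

Applying Kruskal's algorithm (sort edges by weight, add if no cycle):
  Add (0,5) w=1
  Add (4,5) w=2
  Add (1,7) w=7
  Add (0,1) w=8
  Skip (0,7) w=8 (creates cycle)
  Add (2,4) w=12
  Add (2,3) w=12
  Skip (3,7) w=12 (creates cycle)
  Add (5,6) w=13
  Skip (3,4) w=14 (creates cycle)
  Skip (0,2) w=15 (creates cycle)
MST weight = 55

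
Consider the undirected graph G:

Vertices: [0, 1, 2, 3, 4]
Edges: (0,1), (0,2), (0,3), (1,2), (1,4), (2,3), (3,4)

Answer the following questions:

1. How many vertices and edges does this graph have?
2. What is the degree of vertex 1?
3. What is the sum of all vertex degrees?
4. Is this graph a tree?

Count: 5 vertices, 7 edges.
Vertex 1 has neighbors [0, 2, 4], degree = 3.
Handshaking lemma: 2 * 7 = 14.
A tree on 5 vertices has 4 edges. This graph has 7 edges (3 extra). Not a tree.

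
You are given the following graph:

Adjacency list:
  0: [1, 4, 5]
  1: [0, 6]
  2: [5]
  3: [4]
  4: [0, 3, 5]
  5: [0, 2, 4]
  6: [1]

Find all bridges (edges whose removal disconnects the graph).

A bridge is an edge whose removal increases the number of connected components.
Bridges found: (0,1), (1,6), (2,5), (3,4)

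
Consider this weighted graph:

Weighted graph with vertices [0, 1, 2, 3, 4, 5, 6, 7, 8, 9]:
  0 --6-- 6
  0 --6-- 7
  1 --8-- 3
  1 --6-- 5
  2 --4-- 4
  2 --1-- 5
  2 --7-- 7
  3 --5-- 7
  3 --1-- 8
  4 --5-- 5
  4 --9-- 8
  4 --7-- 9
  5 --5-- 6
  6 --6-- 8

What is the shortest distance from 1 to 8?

Using Dijkstra's algorithm from vertex 1:
Shortest path: 1 -> 3 -> 8
Total weight: 8 + 1 = 9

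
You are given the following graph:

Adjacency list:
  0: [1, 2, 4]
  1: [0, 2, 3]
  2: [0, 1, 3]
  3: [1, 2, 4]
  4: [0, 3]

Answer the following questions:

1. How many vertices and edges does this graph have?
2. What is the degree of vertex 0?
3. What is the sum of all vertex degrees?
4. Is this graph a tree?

Count: 5 vertices, 7 edges.
Vertex 0 has neighbors [1, 2, 4], degree = 3.
Handshaking lemma: 2 * 7 = 14.
A tree on 5 vertices has 4 edges. This graph has 7 edges (3 extra). Not a tree.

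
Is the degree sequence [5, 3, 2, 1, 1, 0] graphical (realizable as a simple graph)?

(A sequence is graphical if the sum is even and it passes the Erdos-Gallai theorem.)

Sum of degrees = 12. Sum is even but fails Erdos-Gallai. The sequence is NOT graphical.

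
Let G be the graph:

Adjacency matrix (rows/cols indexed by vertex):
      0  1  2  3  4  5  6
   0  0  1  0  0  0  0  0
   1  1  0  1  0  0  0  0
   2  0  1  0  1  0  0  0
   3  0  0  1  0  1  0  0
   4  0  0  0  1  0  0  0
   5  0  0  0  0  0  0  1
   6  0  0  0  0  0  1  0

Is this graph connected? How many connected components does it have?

Checking connectivity: the graph has 2 connected component(s).
Components: [[0, 1, 2, 3, 4], [5, 6]]. The graph is NOT connected.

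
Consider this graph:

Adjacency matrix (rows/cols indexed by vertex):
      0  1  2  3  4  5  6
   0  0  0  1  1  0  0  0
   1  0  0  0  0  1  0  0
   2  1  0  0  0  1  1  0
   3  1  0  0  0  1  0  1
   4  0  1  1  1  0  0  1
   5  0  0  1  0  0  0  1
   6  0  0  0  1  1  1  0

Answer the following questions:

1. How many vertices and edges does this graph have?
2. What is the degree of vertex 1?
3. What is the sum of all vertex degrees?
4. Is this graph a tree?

Count: 7 vertices, 9 edges.
Vertex 1 has neighbors [4], degree = 1.
Handshaking lemma: 2 * 9 = 18.
A tree on 7 vertices has 6 edges. This graph has 9 edges (3 extra). Not a tree.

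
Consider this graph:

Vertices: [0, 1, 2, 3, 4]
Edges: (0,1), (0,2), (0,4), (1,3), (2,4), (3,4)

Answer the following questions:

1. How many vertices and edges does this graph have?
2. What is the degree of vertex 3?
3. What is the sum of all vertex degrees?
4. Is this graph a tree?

Count: 5 vertices, 6 edges.
Vertex 3 has neighbors [1, 4], degree = 2.
Handshaking lemma: 2 * 6 = 12.
A tree on 5 vertices has 4 edges. This graph has 6 edges (2 extra). Not a tree.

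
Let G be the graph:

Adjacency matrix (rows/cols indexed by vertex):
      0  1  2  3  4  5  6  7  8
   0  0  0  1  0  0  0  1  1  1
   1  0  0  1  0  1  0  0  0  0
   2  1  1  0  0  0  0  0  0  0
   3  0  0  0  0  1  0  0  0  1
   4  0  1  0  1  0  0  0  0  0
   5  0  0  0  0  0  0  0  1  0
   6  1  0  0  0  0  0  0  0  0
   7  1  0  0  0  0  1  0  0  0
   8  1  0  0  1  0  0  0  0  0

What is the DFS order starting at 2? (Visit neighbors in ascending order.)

DFS from vertex 2 (neighbors processed in ascending order):
Visit order: 2, 0, 6, 7, 5, 8, 3, 4, 1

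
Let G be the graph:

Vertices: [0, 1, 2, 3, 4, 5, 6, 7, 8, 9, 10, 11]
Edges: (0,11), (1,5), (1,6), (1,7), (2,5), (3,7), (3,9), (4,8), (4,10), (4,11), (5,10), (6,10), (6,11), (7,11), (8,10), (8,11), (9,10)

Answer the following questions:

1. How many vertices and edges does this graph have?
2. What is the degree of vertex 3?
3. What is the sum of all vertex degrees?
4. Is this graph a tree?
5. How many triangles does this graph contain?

Count: 12 vertices, 17 edges.
Vertex 3 has neighbors [7, 9], degree = 2.
Handshaking lemma: 2 * 17 = 34.
A tree on 12 vertices has 11 edges. This graph has 17 edges (6 extra). Not a tree.
Number of triangles = 2.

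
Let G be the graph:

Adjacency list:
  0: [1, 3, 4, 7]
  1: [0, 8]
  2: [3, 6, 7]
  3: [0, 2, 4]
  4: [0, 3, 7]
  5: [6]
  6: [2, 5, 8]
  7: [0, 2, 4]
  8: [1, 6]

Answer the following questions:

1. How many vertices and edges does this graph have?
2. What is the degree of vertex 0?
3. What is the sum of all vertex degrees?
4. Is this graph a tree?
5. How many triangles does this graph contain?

Count: 9 vertices, 12 edges.
Vertex 0 has neighbors [1, 3, 4, 7], degree = 4.
Handshaking lemma: 2 * 12 = 24.
A tree on 9 vertices has 8 edges. This graph has 12 edges (4 extra). Not a tree.
Number of triangles = 2.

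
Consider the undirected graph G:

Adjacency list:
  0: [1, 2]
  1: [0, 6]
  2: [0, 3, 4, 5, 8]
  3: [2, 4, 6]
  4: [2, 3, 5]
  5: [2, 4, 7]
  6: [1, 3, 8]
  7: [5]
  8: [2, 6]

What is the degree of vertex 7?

Vertex 7 has neighbors [5], so deg(7) = 1.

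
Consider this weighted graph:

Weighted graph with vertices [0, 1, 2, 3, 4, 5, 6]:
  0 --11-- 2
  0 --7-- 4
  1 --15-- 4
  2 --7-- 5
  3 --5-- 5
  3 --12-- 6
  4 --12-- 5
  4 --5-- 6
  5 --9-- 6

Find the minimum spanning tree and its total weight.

Applying Kruskal's algorithm (sort edges by weight, add if no cycle):
  Add (3,5) w=5
  Add (4,6) w=5
  Add (0,4) w=7
  Add (2,5) w=7
  Add (5,6) w=9
  Skip (0,2) w=11 (creates cycle)
  Skip (3,6) w=12 (creates cycle)
  Skip (4,5) w=12 (creates cycle)
  Add (1,4) w=15
MST weight = 48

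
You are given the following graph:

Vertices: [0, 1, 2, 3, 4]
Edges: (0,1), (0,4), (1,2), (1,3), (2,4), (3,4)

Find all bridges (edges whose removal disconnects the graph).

No bridges found. The graph is 2-edge-connected (no single edge removal disconnects it).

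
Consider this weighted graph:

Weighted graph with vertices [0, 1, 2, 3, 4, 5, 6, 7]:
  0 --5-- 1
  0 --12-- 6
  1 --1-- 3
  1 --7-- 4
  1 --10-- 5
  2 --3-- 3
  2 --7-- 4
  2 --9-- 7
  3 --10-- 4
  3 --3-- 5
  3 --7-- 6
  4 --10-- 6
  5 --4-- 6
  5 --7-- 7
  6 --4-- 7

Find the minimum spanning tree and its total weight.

Applying Kruskal's algorithm (sort edges by weight, add if no cycle):
  Add (1,3) w=1
  Add (2,3) w=3
  Add (3,5) w=3
  Add (5,6) w=4
  Add (6,7) w=4
  Add (0,1) w=5
  Add (1,4) w=7
  Skip (2,4) w=7 (creates cycle)
  Skip (3,6) w=7 (creates cycle)
  Skip (5,7) w=7 (creates cycle)
  Skip (2,7) w=9 (creates cycle)
  Skip (1,5) w=10 (creates cycle)
  Skip (3,4) w=10 (creates cycle)
  Skip (4,6) w=10 (creates cycle)
  Skip (0,6) w=12 (creates cycle)
MST weight = 27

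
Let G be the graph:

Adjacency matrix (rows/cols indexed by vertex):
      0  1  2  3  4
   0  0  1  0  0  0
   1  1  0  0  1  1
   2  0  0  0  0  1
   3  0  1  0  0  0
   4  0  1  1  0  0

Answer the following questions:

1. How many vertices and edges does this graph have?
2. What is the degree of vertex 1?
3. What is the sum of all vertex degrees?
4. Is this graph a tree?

Count: 5 vertices, 4 edges.
Vertex 1 has neighbors [0, 3, 4], degree = 3.
Handshaking lemma: 2 * 4 = 8.
A graph is a tree iff it is connected and has exactly n-1 edges. This graph is connected (all 5 vertices in one component) and has 5-1 = 4 edges. It is a tree.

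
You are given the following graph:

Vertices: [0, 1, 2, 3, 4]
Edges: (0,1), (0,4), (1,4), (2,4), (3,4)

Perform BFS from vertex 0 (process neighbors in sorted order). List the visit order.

BFS from vertex 0 (neighbors processed in ascending order):
Visit order: 0, 1, 4, 2, 3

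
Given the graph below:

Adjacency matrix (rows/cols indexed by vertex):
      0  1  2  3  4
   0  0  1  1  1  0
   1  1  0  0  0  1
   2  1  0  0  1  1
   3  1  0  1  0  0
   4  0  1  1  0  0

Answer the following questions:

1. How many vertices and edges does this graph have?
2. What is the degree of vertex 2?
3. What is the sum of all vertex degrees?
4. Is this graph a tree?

Count: 5 vertices, 6 edges.
Vertex 2 has neighbors [0, 3, 4], degree = 3.
Handshaking lemma: 2 * 6 = 12.
A tree on 5 vertices has 4 edges. This graph has 6 edges (2 extra). Not a tree.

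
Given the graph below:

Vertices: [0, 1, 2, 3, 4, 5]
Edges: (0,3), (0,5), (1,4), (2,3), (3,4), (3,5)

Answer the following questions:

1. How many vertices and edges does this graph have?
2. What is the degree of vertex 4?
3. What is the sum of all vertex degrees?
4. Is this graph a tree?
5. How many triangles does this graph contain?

Count: 6 vertices, 6 edges.
Vertex 4 has neighbors [1, 3], degree = 2.
Handshaking lemma: 2 * 6 = 12.
A tree on 6 vertices has 5 edges. This graph has 6 edges (1 extra). Not a tree.
Number of triangles = 1.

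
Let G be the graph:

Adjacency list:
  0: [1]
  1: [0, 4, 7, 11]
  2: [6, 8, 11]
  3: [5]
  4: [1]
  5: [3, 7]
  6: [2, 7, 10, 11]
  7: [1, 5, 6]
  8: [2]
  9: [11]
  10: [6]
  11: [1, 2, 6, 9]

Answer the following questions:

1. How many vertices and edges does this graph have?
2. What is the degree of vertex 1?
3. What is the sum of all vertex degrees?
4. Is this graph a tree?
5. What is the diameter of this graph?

Count: 12 vertices, 13 edges.
Vertex 1 has neighbors [0, 4, 7, 11], degree = 4.
Handshaking lemma: 2 * 13 = 26.
A tree on 12 vertices has 11 edges. This graph has 13 edges (2 extra). Not a tree.
Diameter (longest shortest path) = 5.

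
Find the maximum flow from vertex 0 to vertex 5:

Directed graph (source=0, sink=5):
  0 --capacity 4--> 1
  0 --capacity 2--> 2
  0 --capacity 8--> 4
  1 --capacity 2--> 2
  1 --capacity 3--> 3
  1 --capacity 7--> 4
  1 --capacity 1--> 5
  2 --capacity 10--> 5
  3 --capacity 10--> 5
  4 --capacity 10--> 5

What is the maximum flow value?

Computing max flow:
  Flow on (0->1): 4/4
  Flow on (0->2): 2/2
  Flow on (0->4): 8/8
  Flow on (1->2): 2/2
  Flow on (1->3): 1/3
  Flow on (1->5): 1/1
  Flow on (2->5): 4/10
  Flow on (3->5): 1/10
  Flow on (4->5): 8/10
Maximum flow = 14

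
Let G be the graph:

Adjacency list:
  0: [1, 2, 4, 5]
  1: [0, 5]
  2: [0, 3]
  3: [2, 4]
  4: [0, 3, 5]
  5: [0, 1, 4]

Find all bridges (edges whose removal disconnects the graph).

No bridges found. The graph is 2-edge-connected (no single edge removal disconnects it).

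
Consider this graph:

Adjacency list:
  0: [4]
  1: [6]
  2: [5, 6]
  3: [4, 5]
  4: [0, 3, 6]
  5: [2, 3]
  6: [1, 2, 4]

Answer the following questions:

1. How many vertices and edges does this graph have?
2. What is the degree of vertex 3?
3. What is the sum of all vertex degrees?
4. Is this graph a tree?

Count: 7 vertices, 7 edges.
Vertex 3 has neighbors [4, 5], degree = 2.
Handshaking lemma: 2 * 7 = 14.
A tree on 7 vertices has 6 edges. This graph has 7 edges (1 extra). Not a tree.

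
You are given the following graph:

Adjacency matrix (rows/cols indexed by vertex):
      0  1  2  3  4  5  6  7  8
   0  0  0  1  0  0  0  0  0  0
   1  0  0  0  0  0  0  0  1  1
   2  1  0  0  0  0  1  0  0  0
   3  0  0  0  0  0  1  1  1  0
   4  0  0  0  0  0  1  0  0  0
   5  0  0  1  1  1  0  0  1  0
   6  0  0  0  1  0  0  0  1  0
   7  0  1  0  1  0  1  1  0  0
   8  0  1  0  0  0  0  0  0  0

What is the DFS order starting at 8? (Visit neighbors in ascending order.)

DFS from vertex 8 (neighbors processed in ascending order):
Visit order: 8, 1, 7, 3, 5, 2, 0, 4, 6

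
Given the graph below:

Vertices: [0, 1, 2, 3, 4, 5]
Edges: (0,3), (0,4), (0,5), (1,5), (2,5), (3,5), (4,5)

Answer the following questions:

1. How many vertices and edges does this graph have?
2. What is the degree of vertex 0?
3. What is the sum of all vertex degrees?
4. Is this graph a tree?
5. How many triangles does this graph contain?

Count: 6 vertices, 7 edges.
Vertex 0 has neighbors [3, 4, 5], degree = 3.
Handshaking lemma: 2 * 7 = 14.
A tree on 6 vertices has 5 edges. This graph has 7 edges (2 extra). Not a tree.
Number of triangles = 2.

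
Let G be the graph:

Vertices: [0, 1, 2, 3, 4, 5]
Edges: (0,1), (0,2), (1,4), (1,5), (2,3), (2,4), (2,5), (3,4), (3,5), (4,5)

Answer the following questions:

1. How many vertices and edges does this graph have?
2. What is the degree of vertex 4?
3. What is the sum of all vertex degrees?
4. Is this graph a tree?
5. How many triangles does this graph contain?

Count: 6 vertices, 10 edges.
Vertex 4 has neighbors [1, 2, 3, 5], degree = 4.
Handshaking lemma: 2 * 10 = 20.
A tree on 6 vertices has 5 edges. This graph has 10 edges (5 extra). Not a tree.
Number of triangles = 5.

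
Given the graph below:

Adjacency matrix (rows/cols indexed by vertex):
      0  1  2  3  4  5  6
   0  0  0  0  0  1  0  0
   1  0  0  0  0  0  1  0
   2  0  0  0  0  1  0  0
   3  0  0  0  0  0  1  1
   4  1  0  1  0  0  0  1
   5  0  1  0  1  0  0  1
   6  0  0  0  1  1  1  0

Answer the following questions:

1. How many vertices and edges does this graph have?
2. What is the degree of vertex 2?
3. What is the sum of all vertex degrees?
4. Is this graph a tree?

Count: 7 vertices, 7 edges.
Vertex 2 has neighbors [4], degree = 1.
Handshaking lemma: 2 * 7 = 14.
A tree on 7 vertices has 6 edges. This graph has 7 edges (1 extra). Not a tree.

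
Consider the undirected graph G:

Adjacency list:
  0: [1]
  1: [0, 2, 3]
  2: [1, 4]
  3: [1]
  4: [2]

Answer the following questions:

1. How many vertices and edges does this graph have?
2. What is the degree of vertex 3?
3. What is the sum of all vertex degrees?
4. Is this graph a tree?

Count: 5 vertices, 4 edges.
Vertex 3 has neighbors [1], degree = 1.
Handshaking lemma: 2 * 4 = 8.
A graph is a tree iff it is connected and has exactly n-1 edges. This graph is connected (all 5 vertices in one component) and has 5-1 = 4 edges. It is a tree.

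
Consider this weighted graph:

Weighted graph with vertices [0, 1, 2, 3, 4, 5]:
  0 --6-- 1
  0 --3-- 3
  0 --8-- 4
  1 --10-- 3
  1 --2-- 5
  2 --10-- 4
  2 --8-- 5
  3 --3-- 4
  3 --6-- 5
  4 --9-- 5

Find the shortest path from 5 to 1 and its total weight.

Using Dijkstra's algorithm from vertex 5:
Shortest path: 5 -> 1
Total weight: 2 = 2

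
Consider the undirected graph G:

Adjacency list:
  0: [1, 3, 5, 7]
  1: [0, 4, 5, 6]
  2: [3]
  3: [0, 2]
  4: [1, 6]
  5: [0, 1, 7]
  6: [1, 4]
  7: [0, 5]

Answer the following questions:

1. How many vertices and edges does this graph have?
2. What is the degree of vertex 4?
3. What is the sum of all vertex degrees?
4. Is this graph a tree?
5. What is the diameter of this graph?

Count: 8 vertices, 10 edges.
Vertex 4 has neighbors [1, 6], degree = 2.
Handshaking lemma: 2 * 10 = 20.
A tree on 8 vertices has 7 edges. This graph has 10 edges (3 extra). Not a tree.
Diameter (longest shortest path) = 4.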